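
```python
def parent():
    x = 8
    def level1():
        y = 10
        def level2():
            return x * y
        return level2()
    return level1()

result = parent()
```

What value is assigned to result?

Step 1: x = 8 in parent. y = 10 in level1.
Step 2: level2() reads x = 8 and y = 10 from enclosing scopes.
Step 3: result = 8 * 10 = 80

The answer is 80.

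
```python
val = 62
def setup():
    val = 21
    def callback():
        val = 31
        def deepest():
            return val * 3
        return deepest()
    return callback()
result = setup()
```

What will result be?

Step 1: deepest() looks up val through LEGB: not local, finds val = 31 in enclosing callback().
Step 2: Returns 31 * 3 = 93.
Step 3: result = 93

The answer is 93.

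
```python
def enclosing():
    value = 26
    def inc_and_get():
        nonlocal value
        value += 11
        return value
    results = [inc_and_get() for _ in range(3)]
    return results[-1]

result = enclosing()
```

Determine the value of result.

Step 1: value = 26.
Step 2: Three calls to inc_and_get(), each adding 11.
Step 3: Last value = 26 + 11 * 3 = 59

The answer is 59.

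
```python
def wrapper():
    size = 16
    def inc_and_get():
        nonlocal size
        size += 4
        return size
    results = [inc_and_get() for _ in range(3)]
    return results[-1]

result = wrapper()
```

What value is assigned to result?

Step 1: size = 16.
Step 2: Three calls to inc_and_get(), each adding 4.
Step 3: Last value = 16 + 4 * 3 = 28

The answer is 28.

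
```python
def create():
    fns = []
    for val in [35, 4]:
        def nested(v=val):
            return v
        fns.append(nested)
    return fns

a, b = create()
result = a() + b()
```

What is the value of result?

Step 1: Default argument v=val captures val at each iteration.
Step 2: a() returns 35 (captured at first iteration), b() returns 4 (captured at second).
Step 3: result = 35 + 4 = 39

The answer is 39.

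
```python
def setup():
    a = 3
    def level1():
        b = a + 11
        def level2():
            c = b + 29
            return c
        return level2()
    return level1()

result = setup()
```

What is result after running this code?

Step 1: a = 3. b = a + 11 = 14.
Step 2: c = b + 29 = 14 + 29 = 43.
Step 3: result = 43

The answer is 43.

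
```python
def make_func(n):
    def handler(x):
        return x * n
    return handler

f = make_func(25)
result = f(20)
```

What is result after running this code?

Step 1: make_func(25) creates a closure capturing n = 25.
Step 2: f(20) computes 20 * 25 = 500.
Step 3: result = 500

The answer is 500.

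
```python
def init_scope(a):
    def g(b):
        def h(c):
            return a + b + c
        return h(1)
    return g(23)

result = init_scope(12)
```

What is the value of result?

Step 1: a = 12, b = 23, c = 1 across three nested scopes.
Step 2: h() accesses all three via LEGB rule.
Step 3: result = 12 + 23 + 1 = 36

The answer is 36.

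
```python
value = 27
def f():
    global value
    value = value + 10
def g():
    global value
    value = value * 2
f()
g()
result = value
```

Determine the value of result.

Step 1: value = 27.
Step 2: f() adds 10: value = 27 + 10 = 37.
Step 3: g() doubles: value = 37 * 2 = 74.
Step 4: result = 74

The answer is 74.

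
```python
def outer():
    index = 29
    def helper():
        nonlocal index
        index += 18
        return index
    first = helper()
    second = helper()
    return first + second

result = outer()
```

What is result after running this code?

Step 1: index starts at 29.
Step 2: First call: index = 29 + 18 = 47, returns 47.
Step 3: Second call: index = 47 + 18 = 65, returns 65.
Step 4: result = 47 + 65 = 112

The answer is 112.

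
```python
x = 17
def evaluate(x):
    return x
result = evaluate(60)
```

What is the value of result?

Step 1: Global x = 17.
Step 2: evaluate(60) takes parameter x = 60, which shadows the global.
Step 3: result = 60

The answer is 60.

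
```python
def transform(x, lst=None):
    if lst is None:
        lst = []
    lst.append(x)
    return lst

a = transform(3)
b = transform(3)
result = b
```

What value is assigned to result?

Step 1: None default with guard creates a NEW list each call.
Step 2: a = [3] (fresh list). b = [3] (another fresh list).
Step 3: result = [3] (this is the fix for mutable default)

The answer is [3].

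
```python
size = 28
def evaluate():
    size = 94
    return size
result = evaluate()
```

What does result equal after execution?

Step 1: Global size = 28.
Step 2: evaluate() creates local size = 94, shadowing the global.
Step 3: Returns local size = 94. result = 94

The answer is 94.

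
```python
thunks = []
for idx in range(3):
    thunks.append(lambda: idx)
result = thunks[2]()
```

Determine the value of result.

Step 1: The loop creates 3 lambdas, all referencing the same variable idx.
Step 2: After the loop, idx = 2 (final value).
Step 3: thunks[2]() looks up idx at call time and finds 2. This is the late binding gotcha. result = 2

The answer is 2.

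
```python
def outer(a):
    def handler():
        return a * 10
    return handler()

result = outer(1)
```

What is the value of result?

Step 1: outer(1) binds parameter a = 1.
Step 2: handler() accesses a = 1 from enclosing scope.
Step 3: result = 1 * 10 = 10

The answer is 10.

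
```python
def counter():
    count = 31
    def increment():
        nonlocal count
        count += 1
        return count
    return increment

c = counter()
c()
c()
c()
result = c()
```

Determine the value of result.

Step 1: counter() creates closure with count = 31.
Step 2: Each c() call increments count via nonlocal. After 4 calls: 31 + 4 = 35.
Step 3: result = 35

The answer is 35.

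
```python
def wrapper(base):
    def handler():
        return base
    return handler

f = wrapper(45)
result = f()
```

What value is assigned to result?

Step 1: wrapper(45) creates closure capturing base = 45.
Step 2: f() returns the captured base = 45.
Step 3: result = 45

The answer is 45.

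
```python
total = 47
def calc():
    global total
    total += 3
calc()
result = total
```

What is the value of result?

Step 1: total = 47 globally.
Step 2: calc() modifies global total: total += 3 = 50.
Step 3: result = 50

The answer is 50.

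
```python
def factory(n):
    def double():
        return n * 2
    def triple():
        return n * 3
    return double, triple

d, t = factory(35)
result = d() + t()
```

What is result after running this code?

Step 1: Both closures capture the same n = 35.
Step 2: d() = 35 * 2 = 70, t() = 35 * 3 = 105.
Step 3: result = 70 + 105 = 175

The answer is 175.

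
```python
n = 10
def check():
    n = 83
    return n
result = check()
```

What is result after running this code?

Step 1: Global n = 10.
Step 2: check() creates local n = 83, shadowing the global.
Step 3: Returns local n = 83. result = 83

The answer is 83.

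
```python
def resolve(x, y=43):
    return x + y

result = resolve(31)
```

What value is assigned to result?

Step 1: resolve(31) uses default y = 43.
Step 2: Returns 31 + 43 = 74.
Step 3: result = 74

The answer is 74.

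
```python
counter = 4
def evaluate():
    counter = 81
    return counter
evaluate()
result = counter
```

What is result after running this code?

Step 1: counter = 4 globally.
Step 2: evaluate() creates a LOCAL counter = 81 (no global keyword!).
Step 3: The global counter is unchanged. result = 4

The answer is 4.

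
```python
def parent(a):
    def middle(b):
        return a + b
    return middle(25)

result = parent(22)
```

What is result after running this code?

Step 1: parent(22) passes a = 22.
Step 2: middle(25) has b = 25, reads a = 22 from enclosing.
Step 3: result = 22 + 25 = 47

The answer is 47.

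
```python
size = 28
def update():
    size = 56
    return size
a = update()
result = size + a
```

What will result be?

Step 1: Global size = 28. update() returns local size = 56.
Step 2: a = 56. Global size still = 28.
Step 3: result = 28 + 56 = 84

The answer is 84.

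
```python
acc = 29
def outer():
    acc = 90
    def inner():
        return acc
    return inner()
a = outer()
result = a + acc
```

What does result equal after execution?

Step 1: outer() has local acc = 90. inner() reads from enclosing.
Step 2: outer() returns 90. Global acc = 29 unchanged.
Step 3: result = 90 + 29 = 119

The answer is 119.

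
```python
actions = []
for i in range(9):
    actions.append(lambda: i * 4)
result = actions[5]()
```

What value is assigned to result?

Step 1: All lambdas reference the same variable i (late binding).
Step 2: After the loop, i = 8. Every lambda returns i * 4.
Step 3: actions[5]() = 8 * 4 = 32

The answer is 32.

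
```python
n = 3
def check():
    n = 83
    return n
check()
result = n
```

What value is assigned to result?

Step 1: Global n = 3.
Step 2: check() creates local n = 83 (shadow, not modification).
Step 3: After check() returns, global n is unchanged. result = 3

The answer is 3.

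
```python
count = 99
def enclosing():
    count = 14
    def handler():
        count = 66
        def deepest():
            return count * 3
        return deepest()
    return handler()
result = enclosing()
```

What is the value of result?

Step 1: deepest() looks up count through LEGB: not local, finds count = 66 in enclosing handler().
Step 2: Returns 66 * 3 = 198.
Step 3: result = 198

The answer is 198.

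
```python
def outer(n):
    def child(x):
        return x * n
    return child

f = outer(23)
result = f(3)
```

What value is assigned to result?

Step 1: outer(23) creates a closure capturing n = 23.
Step 2: f(3) computes 3 * 23 = 69.
Step 3: result = 69

The answer is 69.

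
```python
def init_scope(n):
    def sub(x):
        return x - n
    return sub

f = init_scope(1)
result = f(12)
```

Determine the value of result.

Step 1: init_scope(1) creates a closure capturing n = 1.
Step 2: f(12) computes 12 - 1 = 11.
Step 3: result = 11

The answer is 11.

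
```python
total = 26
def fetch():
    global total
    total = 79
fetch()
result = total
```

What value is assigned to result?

Step 1: total = 26 globally.
Step 2: fetch() declares global total and sets it to 79.
Step 3: After fetch(), global total = 79. result = 79

The answer is 79.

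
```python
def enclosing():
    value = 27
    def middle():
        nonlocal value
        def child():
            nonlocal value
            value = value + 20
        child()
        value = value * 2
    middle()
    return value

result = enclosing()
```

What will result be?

Step 1: value = 27.
Step 2: child() adds 20: value = 27 + 20 = 47.
Step 3: middle() doubles: value = 47 * 2 = 94.
Step 4: result = 94

The answer is 94.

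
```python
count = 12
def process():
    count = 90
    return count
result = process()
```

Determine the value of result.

Step 1: Global count = 12.
Step 2: process() creates local count = 90, shadowing the global.
Step 3: Returns local count = 90. result = 90

The answer is 90.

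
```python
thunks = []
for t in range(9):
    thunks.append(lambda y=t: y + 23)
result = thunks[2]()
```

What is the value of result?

Step 1: Default argument y=t captures t's value at definition time.
Step 2: thunks[2] was defined when t = 2, so y defaults to 2.
Step 3: result = 2 + 23 = 25 (default arg fixes the late binding issue)

The answer is 25.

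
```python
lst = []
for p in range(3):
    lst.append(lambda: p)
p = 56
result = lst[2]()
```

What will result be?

Step 1: Lambdas capture the variable p by reference, not by value.
Step 2: After the loop, p is reassigned to 56.
Step 3: lst[2]() looks up the current p = 56. result = 56

The answer is 56.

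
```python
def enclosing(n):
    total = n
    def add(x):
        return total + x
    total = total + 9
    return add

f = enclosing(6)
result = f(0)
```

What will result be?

Step 1: enclosing(6) sets total = 6, then total = 6 + 9 = 15.
Step 2: Closures capture by reference, so add sees total = 15.
Step 3: f(0) returns 15 + 0 = 15

The answer is 15.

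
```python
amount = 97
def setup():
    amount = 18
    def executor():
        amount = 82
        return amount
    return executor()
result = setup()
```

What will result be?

Step 1: Three scopes define amount: global (97), setup (18), executor (82).
Step 2: executor() has its own local amount = 82, which shadows both enclosing and global.
Step 3: result = 82 (local wins in LEGB)

The answer is 82.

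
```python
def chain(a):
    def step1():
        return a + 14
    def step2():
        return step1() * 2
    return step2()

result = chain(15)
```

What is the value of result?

Step 1: chain(15) captures a = 15.
Step 2: step2() calls step1() which returns 15 + 14 = 29.
Step 3: step2() returns 29 * 2 = 58

The answer is 58.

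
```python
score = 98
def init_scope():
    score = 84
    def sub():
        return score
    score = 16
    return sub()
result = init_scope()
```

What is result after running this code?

Step 1: init_scope() sets score = 84, then later score = 16.
Step 2: sub() is called after score is reassigned to 16. Closures capture variables by reference, not by value.
Step 3: result = 16

The answer is 16.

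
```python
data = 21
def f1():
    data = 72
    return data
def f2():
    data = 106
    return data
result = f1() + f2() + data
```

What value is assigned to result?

Step 1: Each function shadows global data with its own local.
Step 2: f1() returns 72, f2() returns 106.
Step 3: Global data = 21 is unchanged. result = 72 + 106 + 21 = 199

The answer is 199.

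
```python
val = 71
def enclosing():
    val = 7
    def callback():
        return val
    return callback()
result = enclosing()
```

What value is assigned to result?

Step 1: val = 71 globally, but enclosing() defines val = 7 locally.
Step 2: callback() looks up val. Not in local scope, so checks enclosing scope (enclosing) and finds val = 7.
Step 3: result = 7

The answer is 7.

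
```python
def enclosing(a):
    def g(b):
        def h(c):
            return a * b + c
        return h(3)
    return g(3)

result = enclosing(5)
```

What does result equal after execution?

Step 1: a = 5, b = 3, c = 3.
Step 2: h() computes a * b + c = 5 * 3 + 3 = 18.
Step 3: result = 18

The answer is 18.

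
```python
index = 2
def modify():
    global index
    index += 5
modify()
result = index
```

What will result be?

Step 1: index = 2 globally.
Step 2: modify() modifies global index: index += 5 = 7.
Step 3: result = 7

The answer is 7.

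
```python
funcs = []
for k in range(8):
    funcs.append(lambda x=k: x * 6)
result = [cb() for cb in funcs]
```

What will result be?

Step 1: Default arg x=k captures k at each iteration.
Step 2: funcs[k] has x defaulting to k, returns k * 6.
Step 3: result = [0, 6, 12, 18, 24, 30, 36, 42]

The answer is [0, 6, 12, 18, 24, 30, 36, 42].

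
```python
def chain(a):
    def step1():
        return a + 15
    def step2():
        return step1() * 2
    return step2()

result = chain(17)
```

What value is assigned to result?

Step 1: chain(17) captures a = 17.
Step 2: step2() calls step1() which returns 17 + 15 = 32.
Step 3: step2() returns 32 * 2 = 64

The answer is 64.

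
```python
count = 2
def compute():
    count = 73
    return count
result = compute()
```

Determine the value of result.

Step 1: Global count = 2.
Step 2: compute() creates local count = 73, shadowing the global.
Step 3: Returns local count = 73. result = 73

The answer is 73.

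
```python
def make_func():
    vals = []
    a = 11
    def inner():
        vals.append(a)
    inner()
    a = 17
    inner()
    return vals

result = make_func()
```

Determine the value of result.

Step 1: a = 11. inner() appends current a to vals.
Step 2: First inner(): appends 11. Then a = 17.
Step 3: Second inner(): appends 17 (closure sees updated a). result = [11, 17]

The answer is [11, 17].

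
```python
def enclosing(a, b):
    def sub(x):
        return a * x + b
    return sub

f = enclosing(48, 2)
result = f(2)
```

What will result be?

Step 1: enclosing(48, 2) captures a = 48, b = 2.
Step 2: f(2) computes 48 * 2 + 2 = 98.
Step 3: result = 98

The answer is 98.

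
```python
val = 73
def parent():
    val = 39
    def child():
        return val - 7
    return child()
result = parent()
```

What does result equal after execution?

Step 1: parent() shadows global val with val = 39.
Step 2: child() finds val = 39 in enclosing scope, computes 39 - 7 = 32.
Step 3: result = 32

The answer is 32.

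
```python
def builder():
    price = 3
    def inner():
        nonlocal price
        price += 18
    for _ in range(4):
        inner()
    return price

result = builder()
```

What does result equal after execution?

Step 1: price = 3.
Step 2: inner() is called 4 times in a loop, each adding 18 via nonlocal.
Step 3: price = 3 + 18 * 4 = 75

The answer is 75.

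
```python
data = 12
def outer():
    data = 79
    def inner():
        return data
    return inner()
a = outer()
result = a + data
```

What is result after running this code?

Step 1: outer() has local data = 79. inner() reads from enclosing.
Step 2: outer() returns 79. Global data = 12 unchanged.
Step 3: result = 79 + 12 = 91

The answer is 91.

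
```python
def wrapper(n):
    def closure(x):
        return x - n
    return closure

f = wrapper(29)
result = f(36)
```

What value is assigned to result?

Step 1: wrapper(29) creates a closure capturing n = 29.
Step 2: f(36) computes 36 - 29 = 7.
Step 3: result = 7

The answer is 7.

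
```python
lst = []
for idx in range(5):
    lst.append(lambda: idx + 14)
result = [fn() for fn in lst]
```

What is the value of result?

Step 1: All lambdas capture idx by reference. After the loop, idx = 4.
Step 2: Each call returns 4 + 14 = 18.
Step 3: result = [18, 18, 18, 18, 18]

The answer is [18, 18, 18, 18, 18].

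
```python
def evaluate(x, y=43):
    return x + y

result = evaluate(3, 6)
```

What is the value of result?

Step 1: evaluate(3, 6) overrides default y with 6.
Step 2: Returns 3 + 6 = 9.
Step 3: result = 9

The answer is 9.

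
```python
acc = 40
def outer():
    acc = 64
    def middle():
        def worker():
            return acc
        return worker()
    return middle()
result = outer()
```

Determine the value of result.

Step 1: outer() defines acc = 64. middle() and worker() have no local acc.
Step 2: worker() checks local (none), enclosing middle() (none), enclosing outer() and finds acc = 64.
Step 3: result = 64

The answer is 64.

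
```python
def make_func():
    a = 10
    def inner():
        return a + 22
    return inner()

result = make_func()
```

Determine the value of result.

Step 1: make_func() defines a = 10.
Step 2: inner() reads a = 10 from enclosing scope, returns 10 + 22 = 32.
Step 3: result = 32

The answer is 32.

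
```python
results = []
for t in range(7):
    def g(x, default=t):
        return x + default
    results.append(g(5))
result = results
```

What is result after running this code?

Step 1: Default argument default=t is evaluated at function definition time.
Step 2: Each iteration creates g with default = current t value.
Step 3: g(5) returns 5 + default. results = [5, 6, 7, 8, 9, 10, 11]

The answer is [5, 6, 7, 8, 9, 10, 11].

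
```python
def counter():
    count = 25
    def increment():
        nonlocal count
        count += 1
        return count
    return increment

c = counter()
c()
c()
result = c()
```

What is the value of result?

Step 1: counter() creates closure with count = 25.
Step 2: Each c() call increments count via nonlocal. After 3 calls: 25 + 3 = 28.
Step 3: result = 28

The answer is 28.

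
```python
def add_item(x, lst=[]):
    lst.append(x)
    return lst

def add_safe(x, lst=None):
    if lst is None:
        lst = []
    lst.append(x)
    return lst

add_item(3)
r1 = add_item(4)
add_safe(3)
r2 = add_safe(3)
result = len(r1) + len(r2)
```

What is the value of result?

Step 1: add_item shares mutable default: after 2 calls, lst = [3, 4], len = 2.
Step 2: add_safe creates fresh list each time: r2 = [3], len = 1.
Step 3: result = 2 + 1 = 3

The answer is 3.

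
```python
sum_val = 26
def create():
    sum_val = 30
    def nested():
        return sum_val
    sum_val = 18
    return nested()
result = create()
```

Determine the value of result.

Step 1: create() sets sum_val = 30, then later sum_val = 18.
Step 2: nested() is called after sum_val is reassigned to 18. Closures capture variables by reference, not by value.
Step 3: result = 18

The answer is 18.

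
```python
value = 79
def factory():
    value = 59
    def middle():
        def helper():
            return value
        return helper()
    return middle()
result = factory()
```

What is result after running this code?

Step 1: factory() defines value = 59. middle() and helper() have no local value.
Step 2: helper() checks local (none), enclosing middle() (none), enclosing factory() and finds value = 59.
Step 3: result = 59

The answer is 59.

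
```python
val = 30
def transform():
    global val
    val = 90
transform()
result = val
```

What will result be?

Step 1: val = 30 globally.
Step 2: transform() declares global val and sets it to 90.
Step 3: After transform(), global val = 90. result = 90

The answer is 90.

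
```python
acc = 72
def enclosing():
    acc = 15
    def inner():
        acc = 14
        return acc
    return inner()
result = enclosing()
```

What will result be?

Step 1: Three scopes define acc: global (72), enclosing (15), inner (14).
Step 2: inner() has its own local acc = 14, which shadows both enclosing and global.
Step 3: result = 14 (local wins in LEGB)

The answer is 14.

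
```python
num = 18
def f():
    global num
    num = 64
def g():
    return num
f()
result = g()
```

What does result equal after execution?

Step 1: num = 18.
Step 2: f() sets global num = 64.
Step 3: g() reads global num = 64. result = 64

The answer is 64.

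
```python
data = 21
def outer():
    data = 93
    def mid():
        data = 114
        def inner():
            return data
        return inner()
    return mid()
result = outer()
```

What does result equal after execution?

Step 1: Three levels of shadowing: global 21, outer 93, mid 114.
Step 2: inner() finds data = 114 in enclosing mid() scope.
Step 3: result = 114

The answer is 114.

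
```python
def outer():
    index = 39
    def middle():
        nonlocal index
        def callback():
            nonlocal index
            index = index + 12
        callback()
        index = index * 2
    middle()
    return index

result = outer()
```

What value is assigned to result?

Step 1: index = 39.
Step 2: callback() adds 12: index = 39 + 12 = 51.
Step 3: middle() doubles: index = 51 * 2 = 102.
Step 4: result = 102

The answer is 102.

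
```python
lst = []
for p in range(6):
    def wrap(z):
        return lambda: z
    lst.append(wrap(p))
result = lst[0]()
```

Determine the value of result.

Step 1: wrap(p) creates a new scope capturing z = p at call time.
Step 2: lst[0] = wrap(0), so its lambda captures z = 0.
Step 3: result = 0 (closure factory fixes late binding)

The answer is 0.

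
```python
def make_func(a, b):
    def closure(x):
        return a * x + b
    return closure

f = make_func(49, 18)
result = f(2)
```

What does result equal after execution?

Step 1: make_func(49, 18) captures a = 49, b = 18.
Step 2: f(2) computes 49 * 2 + 18 = 116.
Step 3: result = 116

The answer is 116.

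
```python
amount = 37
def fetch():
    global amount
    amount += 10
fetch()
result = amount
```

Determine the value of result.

Step 1: amount = 37 globally.
Step 2: fetch() modifies global amount: amount += 10 = 47.
Step 3: result = 47

The answer is 47.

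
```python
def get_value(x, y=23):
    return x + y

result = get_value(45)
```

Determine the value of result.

Step 1: get_value(45) uses default y = 23.
Step 2: Returns 45 + 23 = 68.
Step 3: result = 68

The answer is 68.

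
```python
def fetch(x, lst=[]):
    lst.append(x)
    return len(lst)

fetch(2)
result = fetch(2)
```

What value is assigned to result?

Step 1: Mutable default list persists between calls.
Step 2: First call: lst = [2], len = 1. Second call: lst = [2, 2], len = 2.
Step 3: result = 2

The answer is 2.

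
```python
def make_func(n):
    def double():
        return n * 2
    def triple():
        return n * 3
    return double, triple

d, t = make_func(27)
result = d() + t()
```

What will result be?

Step 1: Both closures capture the same n = 27.
Step 2: d() = 27 * 2 = 54, t() = 27 * 3 = 81.
Step 3: result = 54 + 81 = 135

The answer is 135.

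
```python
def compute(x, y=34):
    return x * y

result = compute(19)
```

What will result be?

Step 1: compute(19) uses default y = 34.
Step 2: Returns 19 * 34 = 646.
Step 3: result = 646

The answer is 646.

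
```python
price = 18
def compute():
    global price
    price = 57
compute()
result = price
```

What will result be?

Step 1: price = 18 globally.
Step 2: compute() declares global price and sets it to 57.
Step 3: After compute(), global price = 57. result = 57

The answer is 57.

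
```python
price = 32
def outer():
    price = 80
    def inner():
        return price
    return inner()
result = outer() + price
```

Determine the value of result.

Step 1: Global price = 32. outer() shadows with price = 80.
Step 2: inner() returns enclosing price = 80. outer() = 80.
Step 3: result = 80 + global price (32) = 112

The answer is 112.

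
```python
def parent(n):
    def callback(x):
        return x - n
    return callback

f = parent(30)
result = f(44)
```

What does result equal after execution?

Step 1: parent(30) creates a closure capturing n = 30.
Step 2: f(44) computes 44 - 30 = 14.
Step 3: result = 14

The answer is 14.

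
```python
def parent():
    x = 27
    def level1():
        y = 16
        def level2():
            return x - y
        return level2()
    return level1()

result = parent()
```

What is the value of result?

Step 1: x = 27 in parent. y = 16 in level1.
Step 2: level2() reads x = 27 and y = 16 from enclosing scopes.
Step 3: result = 27 - 16 = 11

The answer is 11.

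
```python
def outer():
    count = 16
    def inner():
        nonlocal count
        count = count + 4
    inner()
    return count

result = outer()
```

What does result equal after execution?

Step 1: outer() sets count = 16.
Step 2: inner() uses nonlocal to modify count in outer's scope: count = 16 + 4 = 20.
Step 3: outer() returns the modified count = 20

The answer is 20.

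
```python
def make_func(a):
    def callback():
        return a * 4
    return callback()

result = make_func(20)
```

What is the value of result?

Step 1: make_func(20) binds parameter a = 20.
Step 2: callback() accesses a = 20 from enclosing scope.
Step 3: result = 20 * 4 = 80

The answer is 80.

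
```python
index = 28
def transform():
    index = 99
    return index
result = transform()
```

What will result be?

Step 1: Global index = 28.
Step 2: transform() creates local index = 99, shadowing the global.
Step 3: Returns local index = 99. result = 99

The answer is 99.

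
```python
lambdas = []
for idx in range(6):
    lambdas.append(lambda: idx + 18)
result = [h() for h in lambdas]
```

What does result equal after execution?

Step 1: All lambdas capture idx by reference. After the loop, idx = 5.
Step 2: Each call returns 5 + 18 = 23.
Step 3: result = [23, 23, 23, 23, 23, 23]

The answer is [23, 23, 23, 23, 23, 23].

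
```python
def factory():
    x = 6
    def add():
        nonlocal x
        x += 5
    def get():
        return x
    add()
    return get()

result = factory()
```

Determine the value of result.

Step 1: x = 6. add() modifies it via nonlocal, get() reads it.
Step 2: add() makes x = 6 + 5 = 11.
Step 3: get() returns 11. result = 11

The answer is 11.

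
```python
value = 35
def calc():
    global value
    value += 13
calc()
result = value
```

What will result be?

Step 1: value = 35 globally.
Step 2: calc() modifies global value: value += 13 = 48.
Step 3: result = 48

The answer is 48.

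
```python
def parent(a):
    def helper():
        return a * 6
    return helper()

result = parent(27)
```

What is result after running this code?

Step 1: parent(27) binds parameter a = 27.
Step 2: helper() accesses a = 27 from enclosing scope.
Step 3: result = 27 * 6 = 162

The answer is 162.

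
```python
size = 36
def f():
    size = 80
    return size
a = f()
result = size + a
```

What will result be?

Step 1: Global size = 36. f() returns local size = 80.
Step 2: a = 80. Global size still = 36.
Step 3: result = 36 + 80 = 116

The answer is 116.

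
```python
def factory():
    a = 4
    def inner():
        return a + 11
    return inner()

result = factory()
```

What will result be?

Step 1: factory() defines a = 4.
Step 2: inner() reads a = 4 from enclosing scope, returns 4 + 11 = 15.
Step 3: result = 15

The answer is 15.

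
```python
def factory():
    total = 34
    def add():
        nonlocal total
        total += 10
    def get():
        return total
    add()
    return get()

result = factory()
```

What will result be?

Step 1: total = 34. add() modifies it via nonlocal, get() reads it.
Step 2: add() makes total = 34 + 10 = 44.
Step 3: get() returns 44. result = 44

The answer is 44.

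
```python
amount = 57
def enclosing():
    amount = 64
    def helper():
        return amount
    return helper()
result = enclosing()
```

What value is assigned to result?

Step 1: amount = 57 globally, but enclosing() defines amount = 64 locally.
Step 2: helper() looks up amount. Not in local scope, so checks enclosing scope (enclosing) and finds amount = 64.
Step 3: result = 64

The answer is 64.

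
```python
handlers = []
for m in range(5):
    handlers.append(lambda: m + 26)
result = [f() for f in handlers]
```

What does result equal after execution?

Step 1: All lambdas capture m by reference. After the loop, m = 4.
Step 2: Each call returns 4 + 26 = 30.
Step 3: result = [30, 30, 30, 30, 30]

The answer is [30, 30, 30, 30, 30].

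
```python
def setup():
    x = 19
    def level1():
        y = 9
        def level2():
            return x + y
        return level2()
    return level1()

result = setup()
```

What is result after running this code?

Step 1: x = 19 in setup. y = 9 in level1.
Step 2: level2() reads x = 19 and y = 9 from enclosing scopes.
Step 3: result = 19 + 9 = 28

The answer is 28.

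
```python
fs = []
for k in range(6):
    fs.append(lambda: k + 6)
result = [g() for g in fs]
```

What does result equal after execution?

Step 1: All lambdas capture k by reference. After the loop, k = 5.
Step 2: Each call returns 5 + 6 = 11.
Step 3: result = [11, 11, 11, 11, 11, 11]

The answer is [11, 11, 11, 11, 11, 11].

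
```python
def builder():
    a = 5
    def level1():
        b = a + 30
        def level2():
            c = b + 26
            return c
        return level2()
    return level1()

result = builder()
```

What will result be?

Step 1: a = 5. b = a + 30 = 35.
Step 2: c = b + 26 = 35 + 26 = 61.
Step 3: result = 61

The answer is 61.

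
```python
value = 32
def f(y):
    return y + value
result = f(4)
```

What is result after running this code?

Step 1: value = 32 is defined globally.
Step 2: f(4) uses parameter y = 4 and looks up value from global scope = 32.
Step 3: result = 4 + 32 = 36

The answer is 36.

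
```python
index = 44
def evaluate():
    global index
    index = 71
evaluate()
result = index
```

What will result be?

Step 1: index = 44 globally.
Step 2: evaluate() declares global index and sets it to 71.
Step 3: After evaluate(), global index = 71. result = 71

The answer is 71.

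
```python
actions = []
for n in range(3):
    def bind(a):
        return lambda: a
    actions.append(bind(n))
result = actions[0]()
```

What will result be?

Step 1: bind(n) creates a new scope capturing a = n at call time.
Step 2: actions[0] = bind(0), so its lambda captures a = 0.
Step 3: result = 0 (closure factory fixes late binding)

The answer is 0.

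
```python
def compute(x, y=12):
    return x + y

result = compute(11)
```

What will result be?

Step 1: compute(11) uses default y = 12.
Step 2: Returns 11 + 12 = 23.
Step 3: result = 23

The answer is 23.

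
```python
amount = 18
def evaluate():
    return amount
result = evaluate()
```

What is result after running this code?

Step 1: amount = 18 is defined in the global scope.
Step 2: evaluate() looks up amount. No local amount exists, so Python checks the global scope via LEGB rule and finds amount = 18.
Step 3: result = 18

The answer is 18.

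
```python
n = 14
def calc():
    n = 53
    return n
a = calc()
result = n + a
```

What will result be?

Step 1: Global n = 14. calc() returns local n = 53.
Step 2: a = 53. Global n still = 14.
Step 3: result = 14 + 53 = 67

The answer is 67.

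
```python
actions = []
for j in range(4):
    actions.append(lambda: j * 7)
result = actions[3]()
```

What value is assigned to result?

Step 1: All lambdas reference the same variable j (late binding).
Step 2: After the loop, j = 3. Every lambda returns j * 7.
Step 3: actions[3]() = 3 * 7 = 21

The answer is 21.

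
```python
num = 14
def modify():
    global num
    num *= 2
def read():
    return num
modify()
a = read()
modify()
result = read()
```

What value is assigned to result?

Step 1: num = 14.
Step 2: First modify(): num = 14 * 2 = 28.
Step 3: Second modify(): num = 28 * 2 = 56.
Step 4: read() returns 56

The answer is 56.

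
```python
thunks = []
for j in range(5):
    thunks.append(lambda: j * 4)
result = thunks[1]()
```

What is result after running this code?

Step 1: All lambdas reference the same variable j (late binding).
Step 2: After the loop, j = 4. Every lambda returns j * 4.
Step 3: thunks[1]() = 4 * 4 = 16

The answer is 16.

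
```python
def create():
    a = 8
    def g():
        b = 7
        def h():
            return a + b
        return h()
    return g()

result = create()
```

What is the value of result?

Step 1: create() defines a = 8. g() defines b = 7.
Step 2: h() accesses both from enclosing scopes: a = 8, b = 7.
Step 3: result = 8 + 7 = 15

The answer is 15.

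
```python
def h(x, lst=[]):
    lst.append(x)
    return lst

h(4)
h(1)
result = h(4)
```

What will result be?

Step 1: Mutable default argument gotcha! The list [] is created once.
Step 2: Each call appends to the SAME list: [4], [4, 1], [4, 1, 4].
Step 3: result = [4, 1, 4]

The answer is [4, 1, 4].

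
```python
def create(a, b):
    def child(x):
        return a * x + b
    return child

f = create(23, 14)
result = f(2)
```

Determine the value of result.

Step 1: create(23, 14) captures a = 23, b = 14.
Step 2: f(2) computes 23 * 2 + 14 = 60.
Step 3: result = 60

The answer is 60.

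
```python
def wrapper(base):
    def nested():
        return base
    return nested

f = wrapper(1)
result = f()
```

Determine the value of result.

Step 1: wrapper(1) creates closure capturing base = 1.
Step 2: f() returns the captured base = 1.
Step 3: result = 1

The answer is 1.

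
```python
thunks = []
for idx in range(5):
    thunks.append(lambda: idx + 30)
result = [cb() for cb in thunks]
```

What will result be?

Step 1: All lambdas capture idx by reference. After the loop, idx = 4.
Step 2: Each call returns 4 + 30 = 34.
Step 3: result = [34, 34, 34, 34, 34]

The answer is [34, 34, 34, 34, 34].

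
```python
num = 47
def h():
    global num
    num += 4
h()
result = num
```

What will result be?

Step 1: num = 47 globally.
Step 2: h() modifies global num: num += 4 = 51.
Step 3: result = 51

The answer is 51.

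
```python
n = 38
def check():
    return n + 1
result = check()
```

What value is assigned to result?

Step 1: n = 38 is defined globally.
Step 2: check() looks up n from global scope = 38, then computes 38 + 1 = 39.
Step 3: result = 39

The answer is 39.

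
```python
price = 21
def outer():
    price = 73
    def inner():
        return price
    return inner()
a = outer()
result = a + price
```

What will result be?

Step 1: outer() has local price = 73. inner() reads from enclosing.
Step 2: outer() returns 73. Global price = 21 unchanged.
Step 3: result = 73 + 21 = 94

The answer is 94.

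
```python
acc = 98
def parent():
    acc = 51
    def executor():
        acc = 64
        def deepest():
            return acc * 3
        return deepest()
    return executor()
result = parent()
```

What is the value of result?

Step 1: deepest() looks up acc through LEGB: not local, finds acc = 64 in enclosing executor().
Step 2: Returns 64 * 3 = 192.
Step 3: result = 192

The answer is 192.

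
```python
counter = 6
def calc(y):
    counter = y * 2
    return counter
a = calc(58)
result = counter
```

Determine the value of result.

Step 1: Global counter = 6.
Step 2: calc(58) creates local counter = 58 * 2 = 116.
Step 3: Global counter unchanged because no global keyword. result = 6

The answer is 6.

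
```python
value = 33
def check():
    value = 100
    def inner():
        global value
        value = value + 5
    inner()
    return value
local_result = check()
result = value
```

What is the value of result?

Step 1: Global value = 33. check() creates local value = 100.
Step 2: inner() declares global value and adds 5: global value = 33 + 5 = 38.
Step 3: check() returns its local value = 100 (unaffected by inner).
Step 4: result = global value = 38

The answer is 38.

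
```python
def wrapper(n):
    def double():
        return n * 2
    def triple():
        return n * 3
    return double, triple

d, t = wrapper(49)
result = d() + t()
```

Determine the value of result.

Step 1: Both closures capture the same n = 49.
Step 2: d() = 49 * 2 = 98, t() = 49 * 3 = 147.
Step 3: result = 98 + 147 = 245

The answer is 245.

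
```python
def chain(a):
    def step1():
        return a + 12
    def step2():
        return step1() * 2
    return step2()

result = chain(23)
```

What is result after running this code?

Step 1: chain(23) captures a = 23.
Step 2: step2() calls step1() which returns 23 + 12 = 35.
Step 3: step2() returns 35 * 2 = 70

The answer is 70.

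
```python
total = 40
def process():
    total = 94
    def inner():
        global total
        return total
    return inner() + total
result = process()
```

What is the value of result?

Step 1: Global total = 40. process() shadows with local total = 94.
Step 2: inner() uses global keyword, so inner() returns global total = 40.
Step 3: process() returns 40 + 94 = 134

The answer is 134.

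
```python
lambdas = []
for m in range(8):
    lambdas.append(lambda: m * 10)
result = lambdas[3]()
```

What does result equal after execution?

Step 1: All lambdas reference the same variable m (late binding).
Step 2: After the loop, m = 7. Every lambda returns m * 10.
Step 3: lambdas[3]() = 7 * 10 = 70

The answer is 70.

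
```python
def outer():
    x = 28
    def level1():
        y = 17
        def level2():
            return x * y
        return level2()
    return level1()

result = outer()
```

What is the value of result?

Step 1: x = 28 in outer. y = 17 in level1.
Step 2: level2() reads x = 28 and y = 17 from enclosing scopes.
Step 3: result = 28 * 17 = 476

The answer is 476.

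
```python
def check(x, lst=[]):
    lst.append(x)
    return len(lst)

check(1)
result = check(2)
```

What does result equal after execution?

Step 1: Mutable default list persists between calls.
Step 2: First call: lst = [1], len = 1. Second call: lst = [1, 2], len = 2.
Step 3: result = 2

The answer is 2.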